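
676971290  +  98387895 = 775359185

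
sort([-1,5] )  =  [  -  1,5]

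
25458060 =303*84020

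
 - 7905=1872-9777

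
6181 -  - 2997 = 9178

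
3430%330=130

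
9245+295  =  9540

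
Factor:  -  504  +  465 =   -  39 = - 3^1*13^1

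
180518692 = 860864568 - 680345876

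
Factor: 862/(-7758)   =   - 3^(  -  2)= -  1/9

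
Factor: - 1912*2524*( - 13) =62736544=2^5*13^1*239^1*631^1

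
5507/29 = 189 + 26/29 = 189.90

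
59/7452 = 59/7452 = 0.01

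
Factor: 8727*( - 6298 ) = -2^1*3^1*47^1 * 67^1*2909^1=- 54962646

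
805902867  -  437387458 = 368515409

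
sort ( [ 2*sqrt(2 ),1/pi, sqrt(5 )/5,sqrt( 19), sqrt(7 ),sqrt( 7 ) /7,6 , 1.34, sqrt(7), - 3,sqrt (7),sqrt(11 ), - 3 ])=[ - 3 , - 3, 1/pi, sqrt( 7) /7,sqrt ( 5 )/5,1.34,sqrt( 7), sqrt( 7 ),sqrt (7 ) , 2 * sqrt( 2 ) , sqrt( 11 ),sqrt(19 ), 6]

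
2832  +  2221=5053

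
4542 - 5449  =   - 907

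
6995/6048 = 1+947/6048 = 1.16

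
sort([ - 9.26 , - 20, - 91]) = [-91, -20, - 9.26]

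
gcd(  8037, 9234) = 171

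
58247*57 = 3320079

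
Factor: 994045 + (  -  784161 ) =209884 = 2^2*137^1*383^1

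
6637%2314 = 2009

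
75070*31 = 2327170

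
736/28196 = 184/7049 = 0.03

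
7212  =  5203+2009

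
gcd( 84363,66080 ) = 1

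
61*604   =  36844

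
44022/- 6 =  - 7337/1= -7337.00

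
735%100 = 35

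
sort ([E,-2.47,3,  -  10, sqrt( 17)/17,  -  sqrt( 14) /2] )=[-10 ,  -  2.47, - sqrt (14)/2, sqrt( 17) /17, E,3]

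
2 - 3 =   -  1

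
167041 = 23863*7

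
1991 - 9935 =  - 7944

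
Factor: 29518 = 2^1*14759^1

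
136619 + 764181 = 900800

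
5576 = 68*82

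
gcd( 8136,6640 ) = 8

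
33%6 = 3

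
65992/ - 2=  - 32996+0/1 = - 32996.00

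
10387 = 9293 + 1094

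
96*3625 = 348000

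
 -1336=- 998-338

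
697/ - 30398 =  - 697/30398 =- 0.02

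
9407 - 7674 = 1733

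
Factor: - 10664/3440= -31/10 = -2^(  -  1 )*5^( - 1 )*31^1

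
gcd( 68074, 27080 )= 2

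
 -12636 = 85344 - 97980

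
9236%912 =116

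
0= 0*158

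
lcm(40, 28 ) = 280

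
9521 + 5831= 15352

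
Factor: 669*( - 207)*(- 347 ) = 3^3*23^1 * 223^1* 347^1 = 48053601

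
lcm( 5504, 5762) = 368768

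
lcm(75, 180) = 900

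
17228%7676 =1876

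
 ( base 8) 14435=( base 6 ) 45433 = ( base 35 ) 58o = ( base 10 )6429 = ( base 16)191D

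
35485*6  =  212910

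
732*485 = 355020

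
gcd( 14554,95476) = 2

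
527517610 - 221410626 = 306106984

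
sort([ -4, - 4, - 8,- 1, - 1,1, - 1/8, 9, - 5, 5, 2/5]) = [ - 8, - 5,- 4, - 4 , - 1, - 1, - 1/8,2/5, 1, 5, 9]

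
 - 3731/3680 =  - 3731/3680 = -1.01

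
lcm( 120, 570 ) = 2280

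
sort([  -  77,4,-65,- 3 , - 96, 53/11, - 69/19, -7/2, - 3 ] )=[  -  96, -77, - 65,  -  69/19, - 7/2, - 3,-3, 4,53/11]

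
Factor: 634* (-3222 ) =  - 2^2*3^2 * 179^1*317^1 = - 2042748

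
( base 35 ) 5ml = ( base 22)e68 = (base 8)15404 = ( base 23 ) D1G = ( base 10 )6916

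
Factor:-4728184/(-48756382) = 2^2*137^( -1 )*177943^( - 1 ) * 591023^1 = 2364092/24378191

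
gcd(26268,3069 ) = 33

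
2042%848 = 346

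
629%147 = 41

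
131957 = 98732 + 33225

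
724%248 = 228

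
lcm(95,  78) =7410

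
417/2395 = 417/2395 = 0.17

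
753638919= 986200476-232561557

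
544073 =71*7663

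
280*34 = 9520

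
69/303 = 23/101  =  0.23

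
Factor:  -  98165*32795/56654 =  - 3219321175/56654  =  - 2^ ( - 1)*5^2*7^1*13^(-1 )*29^1*677^1*937^1*2179^( - 1) 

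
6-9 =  - 3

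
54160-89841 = - 35681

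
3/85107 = 1/28369  =  0.00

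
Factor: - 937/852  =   - 2^( - 2 )*3^ (- 1 )*71^(-1 )*937^1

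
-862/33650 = - 1 + 16394/16825=- 0.03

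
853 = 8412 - 7559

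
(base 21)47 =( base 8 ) 133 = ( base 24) 3J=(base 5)331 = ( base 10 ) 91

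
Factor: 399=3^1 * 7^1*19^1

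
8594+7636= 16230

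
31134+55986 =87120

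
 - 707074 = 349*( - 2026)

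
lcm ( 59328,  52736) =474624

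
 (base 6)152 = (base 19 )3b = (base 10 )68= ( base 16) 44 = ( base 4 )1010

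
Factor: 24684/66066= 34/91= 2^1*7^( - 1 )*13^(  -  1)*17^1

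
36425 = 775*47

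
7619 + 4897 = 12516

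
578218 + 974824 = 1553042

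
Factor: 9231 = 3^1 * 17^1*181^1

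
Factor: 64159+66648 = 130807^1 = 130807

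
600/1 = 600 = 600.00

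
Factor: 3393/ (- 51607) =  - 3^2 *13^1 * 29^1*51607^(-1)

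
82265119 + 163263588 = 245528707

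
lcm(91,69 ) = 6279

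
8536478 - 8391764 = 144714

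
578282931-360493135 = 217789796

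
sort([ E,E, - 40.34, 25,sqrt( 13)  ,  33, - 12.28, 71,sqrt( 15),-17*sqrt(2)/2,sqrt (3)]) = [  -  40.34, - 12.28, - 17*sqrt(2 )/2,sqrt( 3 ), E,  E,  sqrt (13),sqrt( 15 ),  25,33, 71]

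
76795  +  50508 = 127303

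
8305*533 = 4426565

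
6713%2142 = 287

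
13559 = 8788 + 4771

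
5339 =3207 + 2132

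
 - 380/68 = - 6 + 7/17 = - 5.59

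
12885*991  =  12769035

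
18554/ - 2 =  - 9277 + 0/1= - 9277.00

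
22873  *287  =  6564551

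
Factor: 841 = 29^2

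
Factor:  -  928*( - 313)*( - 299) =  -  86848736 = -2^5*13^1*23^1*29^1  *313^1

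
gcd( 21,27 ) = 3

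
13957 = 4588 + 9369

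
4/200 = 1/50= 0.02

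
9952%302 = 288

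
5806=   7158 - 1352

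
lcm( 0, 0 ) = 0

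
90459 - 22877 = 67582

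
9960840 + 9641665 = 19602505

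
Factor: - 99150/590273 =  - 2^1 * 3^1 * 5^2*19^( - 1 ) * 47^( - 1) =-  150/893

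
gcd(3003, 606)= 3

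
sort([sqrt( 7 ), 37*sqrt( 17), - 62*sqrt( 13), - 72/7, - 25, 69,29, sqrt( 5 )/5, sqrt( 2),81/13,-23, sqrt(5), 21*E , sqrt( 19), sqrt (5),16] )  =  [ - 62*sqrt( 13), - 25,-23,-72/7,sqrt(5)/5 , sqrt( 2 ), sqrt( 5),  sqrt(5 ),sqrt( 7 ), sqrt( 19), 81/13, 16, 29, 21*E , 69,37*sqrt(17)] 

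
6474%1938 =660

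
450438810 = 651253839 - 200815029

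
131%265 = 131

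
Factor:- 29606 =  - 2^1*113^1*131^1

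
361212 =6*60202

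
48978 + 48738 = 97716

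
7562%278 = 56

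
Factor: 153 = 3^2*17^1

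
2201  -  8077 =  - 5876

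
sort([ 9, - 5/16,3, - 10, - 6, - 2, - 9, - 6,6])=[ - 10,-9, - 6, - 6, - 2,-5/16,3,6,  9 ] 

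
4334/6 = 722 + 1/3 = 722.33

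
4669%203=0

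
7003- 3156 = 3847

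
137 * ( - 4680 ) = -641160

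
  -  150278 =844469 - 994747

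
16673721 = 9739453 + 6934268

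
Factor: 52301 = 52301^1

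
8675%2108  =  243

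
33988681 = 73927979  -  39939298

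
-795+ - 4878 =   -  5673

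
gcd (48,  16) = 16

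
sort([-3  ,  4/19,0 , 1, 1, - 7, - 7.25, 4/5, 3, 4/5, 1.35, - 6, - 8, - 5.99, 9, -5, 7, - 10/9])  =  [ - 8, - 7.25, -7, - 6,-5.99 , -5,-3, - 10/9 , 0, 4/19,4/5, 4/5,  1, 1, 1.35, 3, 7,9 ]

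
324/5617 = 324/5617 = 0.06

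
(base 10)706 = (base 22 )1a2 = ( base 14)386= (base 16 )2c2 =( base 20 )1f6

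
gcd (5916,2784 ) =348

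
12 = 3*4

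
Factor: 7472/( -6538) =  - 2^3*7^(- 1) = -  8/7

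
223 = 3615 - 3392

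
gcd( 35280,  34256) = 16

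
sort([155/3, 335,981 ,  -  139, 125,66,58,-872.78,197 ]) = [-872.78, - 139,155/3,58, 66,125,  197,335,981]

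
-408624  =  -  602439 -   -  193815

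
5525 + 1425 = 6950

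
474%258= 216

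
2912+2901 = 5813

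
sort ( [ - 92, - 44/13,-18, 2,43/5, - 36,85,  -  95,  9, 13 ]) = [ - 95, - 92 , - 36, - 18, - 44/13,2,  43/5,9,13,85 ] 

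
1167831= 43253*27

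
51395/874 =58 + 37/46 = 58.80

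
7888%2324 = 916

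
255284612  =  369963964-114679352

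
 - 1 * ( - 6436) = 6436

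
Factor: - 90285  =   - 3^1*5^1 * 13^1 *463^1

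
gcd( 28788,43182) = 14394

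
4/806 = 2/403  =  0.00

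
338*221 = 74698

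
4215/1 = 4215=4215.00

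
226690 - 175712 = 50978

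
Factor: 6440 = 2^3*5^1*7^1*23^1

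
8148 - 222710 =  - 214562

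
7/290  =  7/290= 0.02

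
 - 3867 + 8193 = 4326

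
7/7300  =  7/7300= 0.00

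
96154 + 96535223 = 96631377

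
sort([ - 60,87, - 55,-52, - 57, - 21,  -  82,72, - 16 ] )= [ - 82 ,-60, - 57, - 55, - 52, - 21, - 16,  72,87 ]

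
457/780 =457/780  =  0.59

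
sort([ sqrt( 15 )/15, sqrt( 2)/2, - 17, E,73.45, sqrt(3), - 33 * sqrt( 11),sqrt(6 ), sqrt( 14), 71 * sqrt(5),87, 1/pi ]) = [ - 33*sqrt( 11 ), - 17, sqrt (15)/15, 1/pi,sqrt(2 )/2, sqrt(3), sqrt( 6),E, sqrt( 14) , 73.45,87, 71*sqrt( 5)]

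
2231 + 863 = 3094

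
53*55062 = 2918286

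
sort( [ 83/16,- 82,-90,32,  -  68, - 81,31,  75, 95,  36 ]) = [  -  90, - 82, - 81,-68,83/16,31,32, 36, 75, 95] 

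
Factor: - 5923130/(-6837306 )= 3^( -1)*5^1*7^ (  -  1 ) * 173^( - 1)*499^1*941^(  -  1 )*1187^1 =2961565/3418653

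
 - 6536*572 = - 3738592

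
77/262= 77/262 = 0.29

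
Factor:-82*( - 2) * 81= 13284 = 2^2 * 3^4*41^1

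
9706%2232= 778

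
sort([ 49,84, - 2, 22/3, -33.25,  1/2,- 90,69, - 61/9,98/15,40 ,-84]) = [ - 90, - 84, -33.25, - 61/9, -2,1/2, 98/15,22/3, 40, 49, 69,84]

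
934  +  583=1517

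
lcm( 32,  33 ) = 1056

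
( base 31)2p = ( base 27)36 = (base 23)3i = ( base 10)87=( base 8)127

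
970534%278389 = 135367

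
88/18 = 44/9 = 4.89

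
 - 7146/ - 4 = 3573/2 = 1786.50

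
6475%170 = 15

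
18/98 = 9/49 = 0.18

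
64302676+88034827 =152337503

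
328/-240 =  - 2  +  19/30 = - 1.37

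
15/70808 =15/70808 = 0.00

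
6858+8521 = 15379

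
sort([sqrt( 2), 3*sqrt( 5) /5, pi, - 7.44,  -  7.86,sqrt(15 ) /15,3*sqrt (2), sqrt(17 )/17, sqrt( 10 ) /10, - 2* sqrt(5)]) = [  -  7.86,-7.44  , - 2*sqrt(5), sqrt(17)/17,  sqrt(15)/15, sqrt( 10 ) /10,3*sqrt(5)/5, sqrt( 2 ),pi, 3 * sqrt( 2)]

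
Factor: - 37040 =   -  2^4*5^1*463^1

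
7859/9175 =7859/9175 = 0.86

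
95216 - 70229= 24987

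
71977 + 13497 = 85474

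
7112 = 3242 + 3870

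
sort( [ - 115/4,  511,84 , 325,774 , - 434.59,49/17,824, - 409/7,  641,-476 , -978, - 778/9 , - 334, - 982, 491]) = [-982, - 978, - 476, - 434.59, - 334, - 778/9, - 409/7, - 115/4,49/17, 84,325, 491,511,641,774,824]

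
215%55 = 50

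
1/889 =1/889=0.00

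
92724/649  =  142 + 566/649 = 142.87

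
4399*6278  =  27616922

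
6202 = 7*886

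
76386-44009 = 32377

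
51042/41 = 51042/41=1244.93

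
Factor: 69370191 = 3^2*11^1*103^1*6803^1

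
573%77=34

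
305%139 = 27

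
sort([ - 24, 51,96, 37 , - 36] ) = [ - 36, - 24,37,51, 96 ]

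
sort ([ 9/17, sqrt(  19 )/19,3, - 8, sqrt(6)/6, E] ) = [ - 8,  sqrt (19 ) /19, sqrt(6 ) /6, 9/17 , E,  3] 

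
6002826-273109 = 5729717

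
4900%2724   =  2176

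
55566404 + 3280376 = 58846780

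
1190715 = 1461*815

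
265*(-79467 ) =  - 21058755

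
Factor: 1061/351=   3^( - 3 )*13^(-1 )*1061^1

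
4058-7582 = - 3524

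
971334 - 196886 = 774448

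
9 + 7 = 16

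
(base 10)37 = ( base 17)23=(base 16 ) 25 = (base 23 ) 1E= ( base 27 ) 1A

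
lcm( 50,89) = 4450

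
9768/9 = 1085 + 1/3 = 1085.33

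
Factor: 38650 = 2^1*5^2*773^1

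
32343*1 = 32343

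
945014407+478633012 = 1423647419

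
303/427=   303/427=0.71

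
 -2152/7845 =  - 1+5693/7845 = - 0.27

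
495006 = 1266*391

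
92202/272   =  338 + 133/136 = 338.98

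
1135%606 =529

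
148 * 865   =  128020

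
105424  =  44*2396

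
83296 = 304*274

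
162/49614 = 27/8269 = 0.00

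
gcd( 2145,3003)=429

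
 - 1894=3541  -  5435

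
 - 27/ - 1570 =27/1570 = 0.02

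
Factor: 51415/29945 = 7^1*13^1*53^(  -  1 ) = 91/53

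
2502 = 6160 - 3658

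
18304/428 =4576/107=42.77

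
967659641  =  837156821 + 130502820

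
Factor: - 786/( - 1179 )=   2/3 = 2^1 * 3^( - 1)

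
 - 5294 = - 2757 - 2537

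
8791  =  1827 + 6964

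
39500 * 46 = 1817000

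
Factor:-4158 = - 2^1*3^3*7^1* 11^1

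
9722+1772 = 11494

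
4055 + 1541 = 5596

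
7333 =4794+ 2539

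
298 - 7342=-7044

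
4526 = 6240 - 1714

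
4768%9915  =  4768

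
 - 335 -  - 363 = 28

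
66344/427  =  155+159/427 = 155.37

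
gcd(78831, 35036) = 8759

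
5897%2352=1193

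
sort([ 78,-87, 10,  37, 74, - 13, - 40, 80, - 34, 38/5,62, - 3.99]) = [ - 87 , - 40,- 34, - 13, - 3.99,38/5 , 10, 37, 62,74,78, 80 ]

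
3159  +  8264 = 11423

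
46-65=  -19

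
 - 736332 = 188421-924753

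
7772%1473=407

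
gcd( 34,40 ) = 2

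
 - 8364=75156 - 83520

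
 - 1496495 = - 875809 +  - 620686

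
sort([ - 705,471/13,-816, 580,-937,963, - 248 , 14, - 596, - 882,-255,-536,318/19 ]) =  [ - 937, - 882, - 816 , - 705, - 596,-536 , - 255, - 248,14, 318/19, 471/13, 580, 963 ]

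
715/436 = 715/436 =1.64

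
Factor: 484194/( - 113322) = - 47/11 = - 11^( - 1)*47^1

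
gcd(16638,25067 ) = 1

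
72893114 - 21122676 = 51770438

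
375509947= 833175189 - 457665242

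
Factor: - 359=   - 359^1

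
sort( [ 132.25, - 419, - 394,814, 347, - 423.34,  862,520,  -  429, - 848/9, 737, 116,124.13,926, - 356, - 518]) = [  -  518,- 429 , - 423.34, - 419, - 394, - 356, - 848/9,116,124.13,132.25,  347,520,737,814,862,926]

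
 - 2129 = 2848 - 4977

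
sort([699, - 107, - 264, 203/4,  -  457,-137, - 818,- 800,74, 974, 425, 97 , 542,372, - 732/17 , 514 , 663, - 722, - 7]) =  [ - 818,  -  800, - 722, - 457, - 264,-137,- 107,-732/17,-7, 203/4  ,  74, 97  ,  372, 425, 514, 542, 663, 699, 974 ]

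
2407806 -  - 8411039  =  10818845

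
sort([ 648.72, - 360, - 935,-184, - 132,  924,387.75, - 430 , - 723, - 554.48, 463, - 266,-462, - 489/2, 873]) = [ -935, - 723, - 554.48, -462, - 430, - 360, - 266, - 489/2,-184,-132, 387.75,463, 648.72, 873,924 ] 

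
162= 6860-6698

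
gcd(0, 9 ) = 9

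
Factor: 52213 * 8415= 439372395  =  3^2*5^1*7^1 * 11^1*17^1*7459^1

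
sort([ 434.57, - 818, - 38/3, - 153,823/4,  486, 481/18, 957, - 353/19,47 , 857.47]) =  [-818, - 153, - 353/19, - 38/3, 481/18,47, 823/4, 434.57,486 , 857.47, 957] 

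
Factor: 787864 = 2^3*7^1*11^1* 1279^1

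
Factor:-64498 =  - 2^1*7^1*17^1 * 271^1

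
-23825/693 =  - 23825/693 = -34.38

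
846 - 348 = 498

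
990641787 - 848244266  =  142397521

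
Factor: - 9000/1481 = - 2^3 * 3^2* 5^3* 1481^( - 1) 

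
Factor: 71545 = 5^1*41^1*349^1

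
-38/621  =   - 38/621 = - 0.06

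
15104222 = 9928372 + 5175850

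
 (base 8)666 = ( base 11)369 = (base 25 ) HD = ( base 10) 438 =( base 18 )166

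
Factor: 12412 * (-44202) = -2^3*3^1*29^1*53^1*107^1*139^1 = - 548635224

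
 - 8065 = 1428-9493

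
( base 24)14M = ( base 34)KE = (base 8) 1266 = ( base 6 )3114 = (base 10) 694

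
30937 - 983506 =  - 952569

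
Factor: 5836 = 2^2*1459^1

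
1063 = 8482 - 7419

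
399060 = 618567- 219507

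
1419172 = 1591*892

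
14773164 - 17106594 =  - 2333430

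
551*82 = 45182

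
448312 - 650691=-202379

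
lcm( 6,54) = 54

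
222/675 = 74/225 = 0.33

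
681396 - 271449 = 409947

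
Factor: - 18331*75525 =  - 1384448775 =- 3^1*5^2*19^1  *  23^1*53^1 * 797^1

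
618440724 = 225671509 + 392769215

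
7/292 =7/292 = 0.02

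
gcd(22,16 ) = 2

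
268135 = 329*815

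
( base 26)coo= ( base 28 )B4O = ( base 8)21070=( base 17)1d55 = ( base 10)8760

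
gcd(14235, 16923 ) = 3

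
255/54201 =85/18067 = 0.00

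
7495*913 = 6842935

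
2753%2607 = 146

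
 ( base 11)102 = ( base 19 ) 69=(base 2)1111011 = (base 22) 5d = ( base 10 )123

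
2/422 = 1/211 = 0.00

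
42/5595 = 14/1865  =  0.01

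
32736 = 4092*8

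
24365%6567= 4664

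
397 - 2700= - 2303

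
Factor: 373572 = 2^2* 3^4 * 1153^1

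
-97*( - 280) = 27160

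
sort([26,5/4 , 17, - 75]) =[- 75, 5/4, 17, 26] 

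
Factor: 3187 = 3187^1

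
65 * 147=9555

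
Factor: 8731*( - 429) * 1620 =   -  6067870380 =- 2^2*3^5*5^1*11^1*13^1*8731^1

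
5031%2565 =2466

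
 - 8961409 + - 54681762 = -63643171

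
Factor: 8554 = 2^1* 7^1*13^1*47^1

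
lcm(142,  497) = 994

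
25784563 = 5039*5117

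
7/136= 7/136 = 0.05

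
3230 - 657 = 2573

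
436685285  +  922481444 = 1359166729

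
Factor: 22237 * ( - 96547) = -11^1*37^1*67^1*131^1*601^1 = -2146915639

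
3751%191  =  122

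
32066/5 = 6413+1/5 = 6413.20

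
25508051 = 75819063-50311012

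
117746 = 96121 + 21625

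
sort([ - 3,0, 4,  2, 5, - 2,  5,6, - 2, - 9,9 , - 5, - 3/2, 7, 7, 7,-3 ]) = [ - 9,-5 , - 3, - 3, - 2, - 2, - 3/2, 0, 2, 4 , 5, 5,6,7 , 7, 7, 9 ] 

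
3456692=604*5723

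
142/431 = 142/431 = 0.33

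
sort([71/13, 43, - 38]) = [ - 38,  71/13, 43 ]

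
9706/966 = 10  +  1/21 =10.05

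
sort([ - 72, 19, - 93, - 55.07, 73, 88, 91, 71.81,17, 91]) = [ - 93 ,-72, - 55.07, 17,19, 71.81,73, 88, 91 , 91] 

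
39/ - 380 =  - 39/380 = - 0.10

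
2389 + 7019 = 9408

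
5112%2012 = 1088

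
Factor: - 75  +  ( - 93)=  - 168=- 2^3*3^1*7^1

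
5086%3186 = 1900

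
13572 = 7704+5868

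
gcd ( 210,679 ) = 7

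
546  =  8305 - 7759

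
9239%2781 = 896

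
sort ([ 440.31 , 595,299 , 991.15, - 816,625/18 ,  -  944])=[  -  944, - 816 , 625/18,299,  440.31 , 595,991.15]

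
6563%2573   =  1417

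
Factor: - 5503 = - 5503^1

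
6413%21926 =6413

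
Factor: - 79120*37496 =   -  2966683520 = -  2^7*5^1*23^1*43^2*109^1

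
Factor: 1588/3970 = 2^1*5^(-1)=2/5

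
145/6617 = 145/6617=0.02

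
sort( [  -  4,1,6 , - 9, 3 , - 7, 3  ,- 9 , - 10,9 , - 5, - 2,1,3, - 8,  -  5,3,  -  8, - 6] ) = [ - 10, - 9,-9, - 8, - 8, - 7, - 6, - 5, - 5, - 4 , - 2, 1, 1, 3,3, 3,3,6,9 ] 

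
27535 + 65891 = 93426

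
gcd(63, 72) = 9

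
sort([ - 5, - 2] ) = [-5,-2] 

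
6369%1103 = 854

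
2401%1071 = 259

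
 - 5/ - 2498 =5/2498 =0.00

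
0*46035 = 0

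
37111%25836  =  11275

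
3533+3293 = 6826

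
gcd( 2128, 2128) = 2128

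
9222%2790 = 852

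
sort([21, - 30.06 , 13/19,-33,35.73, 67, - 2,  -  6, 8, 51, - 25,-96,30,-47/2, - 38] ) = [  -  96, - 38, - 33,- 30.06, -25, - 47/2, - 6, - 2,13/19,8,21, 30,35.73, 51,67]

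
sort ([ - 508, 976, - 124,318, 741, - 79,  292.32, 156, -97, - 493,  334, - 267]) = [ - 508, - 493, - 267,  -  124,-97,-79, 156, 292.32,  318,334,  741,976]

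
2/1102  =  1/551 = 0.00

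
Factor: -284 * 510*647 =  - 2^3*3^1*5^1*17^1*71^1*647^1 = - 93711480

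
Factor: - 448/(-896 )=2^(-1) = 1/2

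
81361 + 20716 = 102077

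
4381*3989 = 17475809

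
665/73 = 665/73 = 9.11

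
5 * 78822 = 394110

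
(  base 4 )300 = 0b110000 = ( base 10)48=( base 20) 28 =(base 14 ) 36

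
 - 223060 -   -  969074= 746014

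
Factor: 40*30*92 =2^6 * 3^1*5^2*23^1 =110400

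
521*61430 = 32005030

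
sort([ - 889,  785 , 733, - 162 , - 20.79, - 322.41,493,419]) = [ - 889 , - 322.41 , - 162 ,  -  20.79,  419,493,733,  785 ] 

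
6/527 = 6/527 = 0.01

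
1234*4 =4936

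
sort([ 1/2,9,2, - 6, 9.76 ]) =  [ - 6, 1/2, 2,9,  9.76]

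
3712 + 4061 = 7773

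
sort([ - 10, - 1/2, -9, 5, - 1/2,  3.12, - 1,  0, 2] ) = [  -  10,-9, - 1, - 1/2, - 1/2, 0, 2, 3.12,5 ]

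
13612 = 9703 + 3909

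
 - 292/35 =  - 292/35 = -  8.34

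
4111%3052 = 1059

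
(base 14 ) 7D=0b1101111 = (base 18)63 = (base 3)11010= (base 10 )111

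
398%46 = 30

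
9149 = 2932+6217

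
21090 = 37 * 570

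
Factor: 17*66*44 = 2^3*3^1*11^2*17^1 = 49368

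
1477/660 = 2 + 157/660 = 2.24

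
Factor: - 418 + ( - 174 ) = - 2^4*37^1 = - 592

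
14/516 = 7/258 = 0.03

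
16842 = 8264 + 8578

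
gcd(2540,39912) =4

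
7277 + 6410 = 13687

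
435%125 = 60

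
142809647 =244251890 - 101442243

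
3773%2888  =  885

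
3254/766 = 4 + 95/383  =  4.25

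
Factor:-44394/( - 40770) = 49/45 = 3^ ( - 2)*5^( - 1 )*7^2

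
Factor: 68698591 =13^1*5284507^1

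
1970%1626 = 344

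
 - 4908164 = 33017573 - 37925737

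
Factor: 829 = 829^1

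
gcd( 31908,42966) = 6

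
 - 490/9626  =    -  245/4813 = - 0.05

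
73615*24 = 1766760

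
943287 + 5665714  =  6609001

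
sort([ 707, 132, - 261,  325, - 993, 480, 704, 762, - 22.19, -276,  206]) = [- 993, -276, - 261,-22.19, 132, 206,325,480,704,  707,762]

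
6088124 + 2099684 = 8187808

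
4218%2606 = 1612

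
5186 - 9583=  - 4397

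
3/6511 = 3/6511 = 0.00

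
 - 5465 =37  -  5502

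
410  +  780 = 1190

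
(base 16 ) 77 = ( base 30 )3t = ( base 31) 3q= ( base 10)119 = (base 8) 167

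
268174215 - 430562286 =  - 162388071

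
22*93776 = 2063072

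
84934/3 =84934/3 = 28311.33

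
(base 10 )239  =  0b11101111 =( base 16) EF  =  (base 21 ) B8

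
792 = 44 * 18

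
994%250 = 244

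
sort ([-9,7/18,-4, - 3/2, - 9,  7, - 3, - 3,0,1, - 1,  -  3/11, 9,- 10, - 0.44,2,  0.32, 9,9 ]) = [ - 10,-9,  -  9,  -  4, - 3, - 3 ,  -  3/2,  -  1,  -  0.44, - 3/11,0, 0.32, 7/18,  1, 2, 7, 9,9,9]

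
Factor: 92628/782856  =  31/262= 2^( - 1)*31^1*131^( - 1)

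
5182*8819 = 45700058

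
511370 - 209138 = 302232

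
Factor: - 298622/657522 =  - 3^(-2)*17^1*8783^1 * 36529^( - 1 ) = - 149311/328761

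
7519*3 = 22557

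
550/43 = 550/43 = 12.79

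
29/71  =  29/71= 0.41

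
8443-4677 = 3766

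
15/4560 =1/304 = 0.00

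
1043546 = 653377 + 390169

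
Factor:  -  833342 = - 2^1* 31^1*13441^1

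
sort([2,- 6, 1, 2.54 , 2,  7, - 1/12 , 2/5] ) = [-6, - 1/12,2/5, 1, 2, 2,2.54,7 ] 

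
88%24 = 16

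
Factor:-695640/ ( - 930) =2^2 * 11^1 * 17^1 = 748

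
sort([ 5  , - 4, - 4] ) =[-4, - 4,5] 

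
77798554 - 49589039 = 28209515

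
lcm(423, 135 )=6345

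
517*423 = 218691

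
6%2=0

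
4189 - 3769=420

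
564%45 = 24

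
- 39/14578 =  - 39/14578 = - 0.00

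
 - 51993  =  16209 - 68202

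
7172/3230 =2  +  356/1615=2.22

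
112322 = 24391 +87931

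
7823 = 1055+6768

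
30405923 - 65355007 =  - 34949084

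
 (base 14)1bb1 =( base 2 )1001110111111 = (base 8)11677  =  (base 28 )6CF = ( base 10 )5055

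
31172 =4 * 7793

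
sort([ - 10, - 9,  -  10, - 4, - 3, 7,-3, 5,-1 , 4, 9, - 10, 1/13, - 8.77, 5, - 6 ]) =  [ - 10 ,  -  10, - 10, - 9,-8.77, - 6, - 4,-3, - 3, - 1, 1/13,4, 5, 5, 7,9]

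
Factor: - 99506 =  - 2^1*11^1*4523^1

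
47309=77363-30054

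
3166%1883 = 1283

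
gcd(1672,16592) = 8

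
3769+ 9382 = 13151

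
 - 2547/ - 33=849/11 = 77.18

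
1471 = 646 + 825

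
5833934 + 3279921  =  9113855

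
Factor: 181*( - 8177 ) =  - 1480037  =  - 13^1 * 17^1*37^1*181^1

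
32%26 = 6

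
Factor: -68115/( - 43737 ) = 95/61 = 5^1 * 19^1*61^( - 1 ) 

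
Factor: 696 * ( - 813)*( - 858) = 2^4*3^3*11^1*13^1 * 29^1*271^1 = 485497584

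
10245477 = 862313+9383164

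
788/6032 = 197/1508=0.13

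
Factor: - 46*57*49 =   -  128478 = -2^1*3^1*7^2*19^1 * 23^1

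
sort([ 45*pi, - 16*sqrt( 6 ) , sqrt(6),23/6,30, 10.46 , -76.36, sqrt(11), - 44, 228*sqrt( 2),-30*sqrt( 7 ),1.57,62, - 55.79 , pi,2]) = [ - 30*sqrt( 7 ), - 76.36,-55.79 , - 44, - 16*sqrt(6), 1.57 , 2 , sqrt( 6) , pi,sqrt( 11 ), 23/6,10.46,30, 62, 45 * pi,228*sqrt(2) ] 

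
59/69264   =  59/69264  =  0.00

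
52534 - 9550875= -9498341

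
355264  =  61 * 5824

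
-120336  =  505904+  -  626240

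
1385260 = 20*69263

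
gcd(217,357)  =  7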